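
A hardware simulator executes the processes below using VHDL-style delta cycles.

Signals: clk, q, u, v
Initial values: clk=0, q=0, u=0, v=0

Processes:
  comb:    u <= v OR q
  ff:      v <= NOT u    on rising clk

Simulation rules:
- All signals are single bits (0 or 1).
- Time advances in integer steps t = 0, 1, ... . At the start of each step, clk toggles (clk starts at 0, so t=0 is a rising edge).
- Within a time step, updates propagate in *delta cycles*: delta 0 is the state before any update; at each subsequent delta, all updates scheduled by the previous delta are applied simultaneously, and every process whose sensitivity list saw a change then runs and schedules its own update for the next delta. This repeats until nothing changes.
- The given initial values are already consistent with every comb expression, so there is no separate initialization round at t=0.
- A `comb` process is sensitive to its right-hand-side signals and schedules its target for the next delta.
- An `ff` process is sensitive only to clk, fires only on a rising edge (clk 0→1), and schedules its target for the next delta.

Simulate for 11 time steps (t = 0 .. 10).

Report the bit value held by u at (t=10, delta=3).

0

t=0 Δ0: v=0 clk=0 q=0 u=0
  Δ1: clk:0→1
  Δ2: v:0→1
  Δ3: u:0→1
  (3Δ to stable)
t=1 Δ0: v=1 clk=1 q=0 u=1
  Δ1: clk:1→0
  (1Δ to stable)
t=2 Δ0: v=1 clk=0 q=0 u=1
  Δ1: clk:0→1
  Δ2: v:1→0
  Δ3: u:1→0
  (3Δ to stable)
t=3 Δ0: v=0 clk=1 q=0 u=0
  Δ1: clk:1→0
  (1Δ to stable)
t=4 Δ0: v=0 clk=0 q=0 u=0
  Δ1: clk:0→1
  Δ2: v:0→1
  Δ3: u:0→1
  (3Δ to stable)
t=5 Δ0: v=1 clk=1 q=0 u=1
  Δ1: clk:1→0
  (1Δ to stable)
t=6 Δ0: v=1 clk=0 q=0 u=1
  Δ1: clk:0→1
  Δ2: v:1→0
  Δ3: u:1→0
  (3Δ to stable)
t=7 Δ0: v=0 clk=1 q=0 u=0
  Δ1: clk:1→0
  (1Δ to stable)
t=8 Δ0: v=0 clk=0 q=0 u=0
  Δ1: clk:0→1
  Δ2: v:0→1
  Δ3: u:0→1
  (3Δ to stable)
t=9 Δ0: v=1 clk=1 q=0 u=1
  Δ1: clk:1→0
  (1Δ to stable)
t=10 Δ0: v=1 clk=0 q=0 u=1
  Δ1: clk:0→1
  Δ2: v:1→0
  Δ3: u:1→0
  (3Δ to stable)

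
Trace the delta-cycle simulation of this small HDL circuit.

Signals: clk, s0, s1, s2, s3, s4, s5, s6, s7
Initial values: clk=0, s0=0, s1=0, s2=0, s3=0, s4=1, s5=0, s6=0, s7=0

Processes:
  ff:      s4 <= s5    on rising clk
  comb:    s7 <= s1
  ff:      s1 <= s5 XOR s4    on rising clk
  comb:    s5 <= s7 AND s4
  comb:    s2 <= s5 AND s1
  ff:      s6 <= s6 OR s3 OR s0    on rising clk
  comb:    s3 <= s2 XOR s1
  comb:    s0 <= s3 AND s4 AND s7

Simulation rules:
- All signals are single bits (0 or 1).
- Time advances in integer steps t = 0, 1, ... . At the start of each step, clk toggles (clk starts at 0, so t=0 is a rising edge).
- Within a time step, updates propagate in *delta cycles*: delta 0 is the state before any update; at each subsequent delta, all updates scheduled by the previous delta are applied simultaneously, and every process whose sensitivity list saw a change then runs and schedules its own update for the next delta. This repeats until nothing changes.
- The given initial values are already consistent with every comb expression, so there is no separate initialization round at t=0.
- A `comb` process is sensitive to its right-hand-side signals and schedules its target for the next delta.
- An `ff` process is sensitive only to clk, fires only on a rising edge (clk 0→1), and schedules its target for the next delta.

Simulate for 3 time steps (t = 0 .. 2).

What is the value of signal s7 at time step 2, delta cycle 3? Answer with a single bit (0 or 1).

0

[bits: clk,s7,s1,s3,s2,s5,s6,s0,s4]
t=0: Δ0=000000001 Δ1=100000001 Δ2=101000000 Δ3=111100000 | 3Δ
t=1: Δ0=111100000 Δ1=011100000 | 1Δ
t=2: Δ0=011100000 Δ1=111100000 Δ2=110100100 Δ3=100000100 | 3Δ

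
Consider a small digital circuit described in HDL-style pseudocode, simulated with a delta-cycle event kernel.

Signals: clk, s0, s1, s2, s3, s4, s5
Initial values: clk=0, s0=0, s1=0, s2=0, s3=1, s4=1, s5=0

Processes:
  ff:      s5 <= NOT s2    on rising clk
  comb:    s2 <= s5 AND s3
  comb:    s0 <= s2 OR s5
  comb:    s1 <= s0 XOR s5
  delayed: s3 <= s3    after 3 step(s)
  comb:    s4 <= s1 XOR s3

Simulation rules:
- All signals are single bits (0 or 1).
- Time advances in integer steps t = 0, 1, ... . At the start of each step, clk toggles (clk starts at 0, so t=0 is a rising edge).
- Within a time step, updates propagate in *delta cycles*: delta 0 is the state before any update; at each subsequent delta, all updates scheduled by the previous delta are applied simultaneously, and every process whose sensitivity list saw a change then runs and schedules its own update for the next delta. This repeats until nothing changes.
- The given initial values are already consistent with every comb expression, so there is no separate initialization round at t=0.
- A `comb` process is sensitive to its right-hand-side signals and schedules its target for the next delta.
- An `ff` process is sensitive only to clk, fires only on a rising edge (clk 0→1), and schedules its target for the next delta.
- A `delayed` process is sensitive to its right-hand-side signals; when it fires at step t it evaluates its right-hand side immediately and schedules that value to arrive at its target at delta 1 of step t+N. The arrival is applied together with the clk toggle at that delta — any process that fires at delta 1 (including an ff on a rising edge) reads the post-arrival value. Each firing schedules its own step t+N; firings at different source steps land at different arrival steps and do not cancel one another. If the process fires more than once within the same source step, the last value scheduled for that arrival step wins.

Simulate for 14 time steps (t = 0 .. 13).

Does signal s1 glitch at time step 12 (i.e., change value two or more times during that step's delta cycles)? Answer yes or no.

yes

t0.Δ0 s0=0 s5=0 s3=1 s2=0 s1=0 clk=0 s4=1
t0.Δ1 s0=0 s5=0 s3=1 s2=0 s1=0 clk=1 s4=1
t0.Δ2 s0=0 s5=1 s3=1 s2=0 s1=0 clk=1 s4=1
t0.Δ3 s0=1 s5=1 s3=1 s2=1 s1=1 clk=1 s4=1
t0.Δ4 s0=1 s5=1 s3=1 s2=1 s1=0 clk=1 s4=0
t0.Δ5 s0=1 s5=1 s3=1 s2=1 s1=0 clk=1 s4=1
t1.Δ0 s0=1 s5=1 s3=1 s2=1 s1=0 clk=1 s4=1
t1.Δ1 s0=1 s5=1 s3=1 s2=1 s1=0 clk=0 s4=1
t2.Δ0 s0=1 s5=1 s3=1 s2=1 s1=0 clk=0 s4=1
t2.Δ1 s0=1 s5=1 s3=1 s2=1 s1=0 clk=1 s4=1
t2.Δ2 s0=1 s5=0 s3=1 s2=1 s1=0 clk=1 s4=1
t2.Δ3 s0=1 s5=0 s3=1 s2=0 s1=1 clk=1 s4=1
t2.Δ4 s0=0 s5=0 s3=1 s2=0 s1=1 clk=1 s4=0
t2.Δ5 s0=0 s5=0 s3=1 s2=0 s1=0 clk=1 s4=0
t2.Δ6 s0=0 s5=0 s3=1 s2=0 s1=0 clk=1 s4=1
t3.Δ0 s0=0 s5=0 s3=1 s2=0 s1=0 clk=1 s4=1
t3.Δ1 s0=0 s5=0 s3=1 s2=0 s1=0 clk=0 s4=1
t4.Δ0 s0=0 s5=0 s3=1 s2=0 s1=0 clk=0 s4=1
t4.Δ1 s0=0 s5=0 s3=1 s2=0 s1=0 clk=1 s4=1
t4.Δ2 s0=0 s5=1 s3=1 s2=0 s1=0 clk=1 s4=1
t4.Δ3 s0=1 s5=1 s3=1 s2=1 s1=1 clk=1 s4=1
t4.Δ4 s0=1 s5=1 s3=1 s2=1 s1=0 clk=1 s4=0
t4.Δ5 s0=1 s5=1 s3=1 s2=1 s1=0 clk=1 s4=1
t5.Δ0 s0=1 s5=1 s3=1 s2=1 s1=0 clk=1 s4=1
t5.Δ1 s0=1 s5=1 s3=1 s2=1 s1=0 clk=0 s4=1
t6.Δ0 s0=1 s5=1 s3=1 s2=1 s1=0 clk=0 s4=1
t6.Δ1 s0=1 s5=1 s3=1 s2=1 s1=0 clk=1 s4=1
t6.Δ2 s0=1 s5=0 s3=1 s2=1 s1=0 clk=1 s4=1
t6.Δ3 s0=1 s5=0 s3=1 s2=0 s1=1 clk=1 s4=1
t6.Δ4 s0=0 s5=0 s3=1 s2=0 s1=1 clk=1 s4=0
t6.Δ5 s0=0 s5=0 s3=1 s2=0 s1=0 clk=1 s4=0
t6.Δ6 s0=0 s5=0 s3=1 s2=0 s1=0 clk=1 s4=1
t7.Δ0 s0=0 s5=0 s3=1 s2=0 s1=0 clk=1 s4=1
t7.Δ1 s0=0 s5=0 s3=1 s2=0 s1=0 clk=0 s4=1
t8.Δ0 s0=0 s5=0 s3=1 s2=0 s1=0 clk=0 s4=1
t8.Δ1 s0=0 s5=0 s3=1 s2=0 s1=0 clk=1 s4=1
t8.Δ2 s0=0 s5=1 s3=1 s2=0 s1=0 clk=1 s4=1
t8.Δ3 s0=1 s5=1 s3=1 s2=1 s1=1 clk=1 s4=1
t8.Δ4 s0=1 s5=1 s3=1 s2=1 s1=0 clk=1 s4=0
t8.Δ5 s0=1 s5=1 s3=1 s2=1 s1=0 clk=1 s4=1
t9.Δ0 s0=1 s5=1 s3=1 s2=1 s1=0 clk=1 s4=1
t9.Δ1 s0=1 s5=1 s3=1 s2=1 s1=0 clk=0 s4=1
t10.Δ0 s0=1 s5=1 s3=1 s2=1 s1=0 clk=0 s4=1
t10.Δ1 s0=1 s5=1 s3=1 s2=1 s1=0 clk=1 s4=1
t10.Δ2 s0=1 s5=0 s3=1 s2=1 s1=0 clk=1 s4=1
t10.Δ3 s0=1 s5=0 s3=1 s2=0 s1=1 clk=1 s4=1
t10.Δ4 s0=0 s5=0 s3=1 s2=0 s1=1 clk=1 s4=0
t10.Δ5 s0=0 s5=0 s3=1 s2=0 s1=0 clk=1 s4=0
t10.Δ6 s0=0 s5=0 s3=1 s2=0 s1=0 clk=1 s4=1
t11.Δ0 s0=0 s5=0 s3=1 s2=0 s1=0 clk=1 s4=1
t11.Δ1 s0=0 s5=0 s3=1 s2=0 s1=0 clk=0 s4=1
t12.Δ0 s0=0 s5=0 s3=1 s2=0 s1=0 clk=0 s4=1
t12.Δ1 s0=0 s5=0 s3=1 s2=0 s1=0 clk=1 s4=1
t12.Δ2 s0=0 s5=1 s3=1 s2=0 s1=0 clk=1 s4=1
t12.Δ3 s0=1 s5=1 s3=1 s2=1 s1=1 clk=1 s4=1
t12.Δ4 s0=1 s5=1 s3=1 s2=1 s1=0 clk=1 s4=0
t12.Δ5 s0=1 s5=1 s3=1 s2=1 s1=0 clk=1 s4=1
t13.Δ0 s0=1 s5=1 s3=1 s2=1 s1=0 clk=1 s4=1
t13.Δ1 s0=1 s5=1 s3=1 s2=1 s1=0 clk=0 s4=1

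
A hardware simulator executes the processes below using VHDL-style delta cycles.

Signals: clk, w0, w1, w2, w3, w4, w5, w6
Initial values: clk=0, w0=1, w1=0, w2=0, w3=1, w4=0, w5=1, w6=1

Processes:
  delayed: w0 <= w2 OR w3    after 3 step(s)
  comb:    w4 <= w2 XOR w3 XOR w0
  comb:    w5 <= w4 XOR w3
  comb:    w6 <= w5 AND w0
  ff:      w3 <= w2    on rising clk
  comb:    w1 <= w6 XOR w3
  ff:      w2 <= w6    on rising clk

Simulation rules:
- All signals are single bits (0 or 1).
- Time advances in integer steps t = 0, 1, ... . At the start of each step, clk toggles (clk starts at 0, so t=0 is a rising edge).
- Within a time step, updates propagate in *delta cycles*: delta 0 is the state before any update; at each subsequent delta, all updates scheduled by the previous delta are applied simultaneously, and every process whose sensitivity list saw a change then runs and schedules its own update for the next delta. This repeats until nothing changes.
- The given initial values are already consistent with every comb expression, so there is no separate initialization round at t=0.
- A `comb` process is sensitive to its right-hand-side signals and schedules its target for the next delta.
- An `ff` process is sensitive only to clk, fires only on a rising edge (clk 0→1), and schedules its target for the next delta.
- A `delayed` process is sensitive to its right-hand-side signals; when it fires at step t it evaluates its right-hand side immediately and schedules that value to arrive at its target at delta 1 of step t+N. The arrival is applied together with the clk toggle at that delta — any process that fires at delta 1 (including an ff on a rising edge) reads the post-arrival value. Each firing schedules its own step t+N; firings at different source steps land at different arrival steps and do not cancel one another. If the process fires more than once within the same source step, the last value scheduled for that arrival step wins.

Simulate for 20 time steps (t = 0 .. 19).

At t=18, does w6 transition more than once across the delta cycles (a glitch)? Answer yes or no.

t0.Δ0 w1=0 w0=1 w6=1 w4=0 w5=1 w3=1 clk=0 w2=0
t0.Δ1 w1=0 w0=1 w6=1 w4=0 w5=1 w3=1 clk=1 w2=0
t0.Δ2 w1=0 w0=1 w6=1 w4=0 w5=1 w3=0 clk=1 w2=1
t0.Δ3 w1=1 w0=1 w6=1 w4=0 w5=0 w3=0 clk=1 w2=1
t0.Δ4 w1=1 w0=1 w6=0 w4=0 w5=0 w3=0 clk=1 w2=1
t0.Δ5 w1=0 w0=1 w6=0 w4=0 w5=0 w3=0 clk=1 w2=1
t1.Δ0 w1=0 w0=1 w6=0 w4=0 w5=0 w3=0 clk=1 w2=1
t1.Δ1 w1=0 w0=1 w6=0 w4=0 w5=0 w3=0 clk=0 w2=1
t2.Δ0 w1=0 w0=1 w6=0 w4=0 w5=0 w3=0 clk=0 w2=1
t2.Δ1 w1=0 w0=1 w6=0 w4=0 w5=0 w3=0 clk=1 w2=1
t2.Δ2 w1=0 w0=1 w6=0 w4=0 w5=0 w3=1 clk=1 w2=0
t2.Δ3 w1=1 w0=1 w6=0 w4=0 w5=1 w3=1 clk=1 w2=0
t2.Δ4 w1=1 w0=1 w6=1 w4=0 w5=1 w3=1 clk=1 w2=0
t2.Δ5 w1=0 w0=1 w6=1 w4=0 w5=1 w3=1 clk=1 w2=0
t3.Δ0 w1=0 w0=1 w6=1 w4=0 w5=1 w3=1 clk=1 w2=0
t3.Δ1 w1=0 w0=1 w6=1 w4=0 w5=1 w3=1 clk=0 w2=0
t4.Δ0 w1=0 w0=1 w6=1 w4=0 w5=1 w3=1 clk=0 w2=0
t4.Δ1 w1=0 w0=1 w6=1 w4=0 w5=1 w3=1 clk=1 w2=0
t4.Δ2 w1=0 w0=1 w6=1 w4=0 w5=1 w3=0 clk=1 w2=1
t4.Δ3 w1=1 w0=1 w6=1 w4=0 w5=0 w3=0 clk=1 w2=1
t4.Δ4 w1=1 w0=1 w6=0 w4=0 w5=0 w3=0 clk=1 w2=1
t4.Δ5 w1=0 w0=1 w6=0 w4=0 w5=0 w3=0 clk=1 w2=1
t5.Δ0 w1=0 w0=1 w6=0 w4=0 w5=0 w3=0 clk=1 w2=1
t5.Δ1 w1=0 w0=1 w6=0 w4=0 w5=0 w3=0 clk=0 w2=1
t6.Δ0 w1=0 w0=1 w6=0 w4=0 w5=0 w3=0 clk=0 w2=1
t6.Δ1 w1=0 w0=1 w6=0 w4=0 w5=0 w3=0 clk=1 w2=1
t6.Δ2 w1=0 w0=1 w6=0 w4=0 w5=0 w3=1 clk=1 w2=0
t6.Δ3 w1=1 w0=1 w6=0 w4=0 w5=1 w3=1 clk=1 w2=0
t6.Δ4 w1=1 w0=1 w6=1 w4=0 w5=1 w3=1 clk=1 w2=0
t6.Δ5 w1=0 w0=1 w6=1 w4=0 w5=1 w3=1 clk=1 w2=0
t7.Δ0 w1=0 w0=1 w6=1 w4=0 w5=1 w3=1 clk=1 w2=0
t7.Δ1 w1=0 w0=1 w6=1 w4=0 w5=1 w3=1 clk=0 w2=0
t8.Δ0 w1=0 w0=1 w6=1 w4=0 w5=1 w3=1 clk=0 w2=0
t8.Δ1 w1=0 w0=1 w6=1 w4=0 w5=1 w3=1 clk=1 w2=0
t8.Δ2 w1=0 w0=1 w6=1 w4=0 w5=1 w3=0 clk=1 w2=1
t8.Δ3 w1=1 w0=1 w6=1 w4=0 w5=0 w3=0 clk=1 w2=1
t8.Δ4 w1=1 w0=1 w6=0 w4=0 w5=0 w3=0 clk=1 w2=1
t8.Δ5 w1=0 w0=1 w6=0 w4=0 w5=0 w3=0 clk=1 w2=1
t9.Δ0 w1=0 w0=1 w6=0 w4=0 w5=0 w3=0 clk=1 w2=1
t9.Δ1 w1=0 w0=1 w6=0 w4=0 w5=0 w3=0 clk=0 w2=1
t10.Δ0 w1=0 w0=1 w6=0 w4=0 w5=0 w3=0 clk=0 w2=1
t10.Δ1 w1=0 w0=1 w6=0 w4=0 w5=0 w3=0 clk=1 w2=1
t10.Δ2 w1=0 w0=1 w6=0 w4=0 w5=0 w3=1 clk=1 w2=0
t10.Δ3 w1=1 w0=1 w6=0 w4=0 w5=1 w3=1 clk=1 w2=0
t10.Δ4 w1=1 w0=1 w6=1 w4=0 w5=1 w3=1 clk=1 w2=0
t10.Δ5 w1=0 w0=1 w6=1 w4=0 w5=1 w3=1 clk=1 w2=0
t11.Δ0 w1=0 w0=1 w6=1 w4=0 w5=1 w3=1 clk=1 w2=0
t11.Δ1 w1=0 w0=1 w6=1 w4=0 w5=1 w3=1 clk=0 w2=0
t12.Δ0 w1=0 w0=1 w6=1 w4=0 w5=1 w3=1 clk=0 w2=0
t12.Δ1 w1=0 w0=1 w6=1 w4=0 w5=1 w3=1 clk=1 w2=0
t12.Δ2 w1=0 w0=1 w6=1 w4=0 w5=1 w3=0 clk=1 w2=1
t12.Δ3 w1=1 w0=1 w6=1 w4=0 w5=0 w3=0 clk=1 w2=1
t12.Δ4 w1=1 w0=1 w6=0 w4=0 w5=0 w3=0 clk=1 w2=1
t12.Δ5 w1=0 w0=1 w6=0 w4=0 w5=0 w3=0 clk=1 w2=1
t13.Δ0 w1=0 w0=1 w6=0 w4=0 w5=0 w3=0 clk=1 w2=1
t13.Δ1 w1=0 w0=1 w6=0 w4=0 w5=0 w3=0 clk=0 w2=1
t14.Δ0 w1=0 w0=1 w6=0 w4=0 w5=0 w3=0 clk=0 w2=1
t14.Δ1 w1=0 w0=1 w6=0 w4=0 w5=0 w3=0 clk=1 w2=1
t14.Δ2 w1=0 w0=1 w6=0 w4=0 w5=0 w3=1 clk=1 w2=0
t14.Δ3 w1=1 w0=1 w6=0 w4=0 w5=1 w3=1 clk=1 w2=0
t14.Δ4 w1=1 w0=1 w6=1 w4=0 w5=1 w3=1 clk=1 w2=0
t14.Δ5 w1=0 w0=1 w6=1 w4=0 w5=1 w3=1 clk=1 w2=0
t15.Δ0 w1=0 w0=1 w6=1 w4=0 w5=1 w3=1 clk=1 w2=0
t15.Δ1 w1=0 w0=1 w6=1 w4=0 w5=1 w3=1 clk=0 w2=0
t16.Δ0 w1=0 w0=1 w6=1 w4=0 w5=1 w3=1 clk=0 w2=0
t16.Δ1 w1=0 w0=1 w6=1 w4=0 w5=1 w3=1 clk=1 w2=0
t16.Δ2 w1=0 w0=1 w6=1 w4=0 w5=1 w3=0 clk=1 w2=1
t16.Δ3 w1=1 w0=1 w6=1 w4=0 w5=0 w3=0 clk=1 w2=1
t16.Δ4 w1=1 w0=1 w6=0 w4=0 w5=0 w3=0 clk=1 w2=1
t16.Δ5 w1=0 w0=1 w6=0 w4=0 w5=0 w3=0 clk=1 w2=1
t17.Δ0 w1=0 w0=1 w6=0 w4=0 w5=0 w3=0 clk=1 w2=1
t17.Δ1 w1=0 w0=1 w6=0 w4=0 w5=0 w3=0 clk=0 w2=1
t18.Δ0 w1=0 w0=1 w6=0 w4=0 w5=0 w3=0 clk=0 w2=1
t18.Δ1 w1=0 w0=1 w6=0 w4=0 w5=0 w3=0 clk=1 w2=1
t18.Δ2 w1=0 w0=1 w6=0 w4=0 w5=0 w3=1 clk=1 w2=0
t18.Δ3 w1=1 w0=1 w6=0 w4=0 w5=1 w3=1 clk=1 w2=0
t18.Δ4 w1=1 w0=1 w6=1 w4=0 w5=1 w3=1 clk=1 w2=0
t18.Δ5 w1=0 w0=1 w6=1 w4=0 w5=1 w3=1 clk=1 w2=0
t19.Δ0 w1=0 w0=1 w6=1 w4=0 w5=1 w3=1 clk=1 w2=0
t19.Δ1 w1=0 w0=1 w6=1 w4=0 w5=1 w3=1 clk=0 w2=0

no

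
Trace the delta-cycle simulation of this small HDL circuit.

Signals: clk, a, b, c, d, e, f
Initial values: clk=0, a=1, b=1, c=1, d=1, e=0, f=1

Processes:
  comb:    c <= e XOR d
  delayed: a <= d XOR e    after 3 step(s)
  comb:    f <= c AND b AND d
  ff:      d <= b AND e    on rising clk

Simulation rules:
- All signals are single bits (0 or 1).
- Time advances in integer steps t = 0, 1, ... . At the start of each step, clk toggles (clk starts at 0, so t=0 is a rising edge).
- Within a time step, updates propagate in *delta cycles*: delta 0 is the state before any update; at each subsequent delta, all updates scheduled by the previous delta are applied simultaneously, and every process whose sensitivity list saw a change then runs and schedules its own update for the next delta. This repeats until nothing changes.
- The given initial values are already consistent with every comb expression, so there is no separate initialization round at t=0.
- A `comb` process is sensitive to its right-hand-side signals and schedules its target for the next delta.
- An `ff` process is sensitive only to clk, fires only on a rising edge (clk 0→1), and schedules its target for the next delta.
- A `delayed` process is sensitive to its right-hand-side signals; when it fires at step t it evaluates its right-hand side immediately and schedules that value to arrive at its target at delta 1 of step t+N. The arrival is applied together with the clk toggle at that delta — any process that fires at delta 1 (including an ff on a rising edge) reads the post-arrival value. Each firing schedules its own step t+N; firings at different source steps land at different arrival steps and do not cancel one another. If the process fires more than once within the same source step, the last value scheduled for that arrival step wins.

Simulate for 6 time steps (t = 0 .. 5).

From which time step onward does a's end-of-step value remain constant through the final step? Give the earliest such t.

3

t0.Δ0 e=0 clk=0 a=1 b=1 c=1 f=1 d=1
t0.Δ1 e=0 clk=1 a=1 b=1 c=1 f=1 d=1
t0.Δ2 e=0 clk=1 a=1 b=1 c=1 f=1 d=0
t0.Δ3 e=0 clk=1 a=1 b=1 c=0 f=0 d=0
t1.Δ0 e=0 clk=1 a=1 b=1 c=0 f=0 d=0
t1.Δ1 e=0 clk=0 a=1 b=1 c=0 f=0 d=0
t2.Δ0 e=0 clk=0 a=1 b=1 c=0 f=0 d=0
t2.Δ1 e=0 clk=1 a=1 b=1 c=0 f=0 d=0
t3.Δ0 e=0 clk=1 a=1 b=1 c=0 f=0 d=0
t3.Δ1 e=0 clk=0 a=0 b=1 c=0 f=0 d=0
t4.Δ0 e=0 clk=0 a=0 b=1 c=0 f=0 d=0
t4.Δ1 e=0 clk=1 a=0 b=1 c=0 f=0 d=0
t5.Δ0 e=0 clk=1 a=0 b=1 c=0 f=0 d=0
t5.Δ1 e=0 clk=0 a=0 b=1 c=0 f=0 d=0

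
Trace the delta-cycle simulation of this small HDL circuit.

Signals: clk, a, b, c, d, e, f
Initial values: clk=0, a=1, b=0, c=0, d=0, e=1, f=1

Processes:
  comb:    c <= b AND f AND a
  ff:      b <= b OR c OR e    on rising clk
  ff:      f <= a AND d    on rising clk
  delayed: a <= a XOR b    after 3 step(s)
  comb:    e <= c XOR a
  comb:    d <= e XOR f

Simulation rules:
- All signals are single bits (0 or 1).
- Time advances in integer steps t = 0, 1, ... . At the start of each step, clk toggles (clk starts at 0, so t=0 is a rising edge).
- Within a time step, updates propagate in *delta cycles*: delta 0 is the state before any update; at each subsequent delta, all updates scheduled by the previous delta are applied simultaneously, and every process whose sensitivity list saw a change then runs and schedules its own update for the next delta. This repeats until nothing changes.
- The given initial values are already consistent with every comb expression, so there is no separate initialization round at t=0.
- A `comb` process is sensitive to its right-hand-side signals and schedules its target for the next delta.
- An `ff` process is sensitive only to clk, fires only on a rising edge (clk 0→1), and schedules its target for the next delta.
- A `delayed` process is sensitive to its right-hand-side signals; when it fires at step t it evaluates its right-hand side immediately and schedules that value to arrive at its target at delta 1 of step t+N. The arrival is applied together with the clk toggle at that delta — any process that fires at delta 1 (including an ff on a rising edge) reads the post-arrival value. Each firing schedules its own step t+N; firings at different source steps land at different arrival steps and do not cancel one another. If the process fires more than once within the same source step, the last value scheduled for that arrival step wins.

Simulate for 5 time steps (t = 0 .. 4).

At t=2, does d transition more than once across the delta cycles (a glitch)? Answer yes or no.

t=0 Δ0: e=1 d=0 a=1 clk=0 f=1 b=0 c=0
  Δ1: clk:0→1
  Δ2: f:1→0, b:0→1
  Δ3: d:0→1
  (3Δ to stable)
t=1 Δ0: e=1 d=1 a=1 clk=1 f=0 b=1 c=0
  Δ1: clk:1→0
  (1Δ to stable)
t=2 Δ0: e=1 d=1 a=1 clk=0 f=0 b=1 c=0
  Δ1: clk:0→1
  Δ2: f:0→1
  Δ3: d:1→0, c:0→1
  Δ4: e:1→0
  Δ5: d:0→1
  (5Δ to stable)
t=3 Δ0: e=0 d=1 a=1 clk=1 f=1 b=1 c=1
  Δ1: a:1→0, clk:1→0
  Δ2: e:0→1, c:1→0
  Δ3: e:1→0, d:1→0
  Δ4: d:0→1
  (4Δ to stable)
t=4 Δ0: e=0 d=1 a=0 clk=0 f=1 b=1 c=0
  Δ1: clk:0→1
  Δ2: f:1→0
  Δ3: d:1→0
  (3Δ to stable)

yes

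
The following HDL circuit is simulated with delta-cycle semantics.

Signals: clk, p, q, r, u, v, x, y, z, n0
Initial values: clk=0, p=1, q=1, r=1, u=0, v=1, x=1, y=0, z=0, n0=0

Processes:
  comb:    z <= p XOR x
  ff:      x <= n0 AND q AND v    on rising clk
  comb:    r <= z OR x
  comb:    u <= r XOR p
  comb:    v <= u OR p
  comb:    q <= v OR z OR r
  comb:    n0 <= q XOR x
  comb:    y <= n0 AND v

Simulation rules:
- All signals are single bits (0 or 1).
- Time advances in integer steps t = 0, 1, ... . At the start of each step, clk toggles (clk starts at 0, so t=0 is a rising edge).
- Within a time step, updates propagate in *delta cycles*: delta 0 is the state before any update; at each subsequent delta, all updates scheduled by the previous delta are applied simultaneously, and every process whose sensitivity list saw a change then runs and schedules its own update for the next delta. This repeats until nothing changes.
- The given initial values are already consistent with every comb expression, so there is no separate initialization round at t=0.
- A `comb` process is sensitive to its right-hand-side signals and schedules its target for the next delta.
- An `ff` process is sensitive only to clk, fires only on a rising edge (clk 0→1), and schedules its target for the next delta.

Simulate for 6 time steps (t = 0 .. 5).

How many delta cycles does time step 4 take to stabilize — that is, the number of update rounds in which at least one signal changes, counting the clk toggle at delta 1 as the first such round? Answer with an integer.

t0.Δ0 r=1 x=1 z=0 q=1 u=0 v=1 p=1 n0=0 clk=0 y=0
t0.Δ1 r=1 x=1 z=0 q=1 u=0 v=1 p=1 n0=0 clk=1 y=0
t0.Δ2 r=1 x=0 z=0 q=1 u=0 v=1 p=1 n0=0 clk=1 y=0
t0.Δ3 r=0 x=0 z=1 q=1 u=0 v=1 p=1 n0=1 clk=1 y=0
t0.Δ4 r=1 x=0 z=1 q=1 u=1 v=1 p=1 n0=1 clk=1 y=1
t0.Δ5 r=1 x=0 z=1 q=1 u=0 v=1 p=1 n0=1 clk=1 y=1
t1.Δ0 r=1 x=0 z=1 q=1 u=0 v=1 p=1 n0=1 clk=1 y=1
t1.Δ1 r=1 x=0 z=1 q=1 u=0 v=1 p=1 n0=1 clk=0 y=1
t2.Δ0 r=1 x=0 z=1 q=1 u=0 v=1 p=1 n0=1 clk=0 y=1
t2.Δ1 r=1 x=0 z=1 q=1 u=0 v=1 p=1 n0=1 clk=1 y=1
t2.Δ2 r=1 x=1 z=1 q=1 u=0 v=1 p=1 n0=1 clk=1 y=1
t2.Δ3 r=1 x=1 z=0 q=1 u=0 v=1 p=1 n0=0 clk=1 y=1
t2.Δ4 r=1 x=1 z=0 q=1 u=0 v=1 p=1 n0=0 clk=1 y=0
t3.Δ0 r=1 x=1 z=0 q=1 u=0 v=1 p=1 n0=0 clk=1 y=0
t3.Δ1 r=1 x=1 z=0 q=1 u=0 v=1 p=1 n0=0 clk=0 y=0
t4.Δ0 r=1 x=1 z=0 q=1 u=0 v=1 p=1 n0=0 clk=0 y=0
t4.Δ1 r=1 x=1 z=0 q=1 u=0 v=1 p=1 n0=0 clk=1 y=0
t4.Δ2 r=1 x=0 z=0 q=1 u=0 v=1 p=1 n0=0 clk=1 y=0
t4.Δ3 r=0 x=0 z=1 q=1 u=0 v=1 p=1 n0=1 clk=1 y=0
t4.Δ4 r=1 x=0 z=1 q=1 u=1 v=1 p=1 n0=1 clk=1 y=1
t4.Δ5 r=1 x=0 z=1 q=1 u=0 v=1 p=1 n0=1 clk=1 y=1
t5.Δ0 r=1 x=0 z=1 q=1 u=0 v=1 p=1 n0=1 clk=1 y=1
t5.Δ1 r=1 x=0 z=1 q=1 u=0 v=1 p=1 n0=1 clk=0 y=1

5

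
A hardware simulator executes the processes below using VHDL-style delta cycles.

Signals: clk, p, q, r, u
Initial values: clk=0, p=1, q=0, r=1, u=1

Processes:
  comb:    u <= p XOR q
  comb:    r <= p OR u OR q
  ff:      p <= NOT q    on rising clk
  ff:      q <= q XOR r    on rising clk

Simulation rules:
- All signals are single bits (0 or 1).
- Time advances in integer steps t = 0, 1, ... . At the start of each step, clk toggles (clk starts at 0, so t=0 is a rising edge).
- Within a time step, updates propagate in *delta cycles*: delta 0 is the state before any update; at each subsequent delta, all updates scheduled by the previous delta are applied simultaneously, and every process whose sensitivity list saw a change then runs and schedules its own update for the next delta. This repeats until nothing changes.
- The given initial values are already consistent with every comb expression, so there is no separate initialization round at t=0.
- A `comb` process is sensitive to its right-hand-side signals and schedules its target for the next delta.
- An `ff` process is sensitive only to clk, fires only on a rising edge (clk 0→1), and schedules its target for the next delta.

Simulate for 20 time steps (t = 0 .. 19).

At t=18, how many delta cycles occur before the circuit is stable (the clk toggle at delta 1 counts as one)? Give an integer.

3

t=0 Δ0: r=1 p=1 u=1 clk=0 q=0
  Δ1: clk:0→1
  Δ2: q:0→1
  Δ3: u:1→0
  (3Δ to stable)
t=1 Δ0: r=1 p=1 u=0 clk=1 q=1
  Δ1: clk:1→0
  (1Δ to stable)
t=2 Δ0: r=1 p=1 u=0 clk=0 q=1
  Δ1: clk:0→1
  Δ2: p:1→0, q:1→0
  Δ3: r:1→0
  (3Δ to stable)
t=3 Δ0: r=0 p=0 u=0 clk=1 q=0
  Δ1: clk:1→0
  (1Δ to stable)
t=4 Δ0: r=0 p=0 u=0 clk=0 q=0
  Δ1: clk:0→1
  Δ2: p:0→1
  Δ3: r:0→1, u:0→1
  (3Δ to stable)
t=5 Δ0: r=1 p=1 u=1 clk=1 q=0
  Δ1: clk:1→0
  (1Δ to stable)
t=6 Δ0: r=1 p=1 u=1 clk=0 q=0
  Δ1: clk:0→1
  Δ2: q:0→1
  Δ3: u:1→0
  (3Δ to stable)
t=7 Δ0: r=1 p=1 u=0 clk=1 q=1
  Δ1: clk:1→0
  (1Δ to stable)
t=8 Δ0: r=1 p=1 u=0 clk=0 q=1
  Δ1: clk:0→1
  Δ2: p:1→0, q:1→0
  Δ3: r:1→0
  (3Δ to stable)
t=9 Δ0: r=0 p=0 u=0 clk=1 q=0
  Δ1: clk:1→0
  (1Δ to stable)
t=10 Δ0: r=0 p=0 u=0 clk=0 q=0
  Δ1: clk:0→1
  Δ2: p:0→1
  Δ3: r:0→1, u:0→1
  (3Δ to stable)
t=11 Δ0: r=1 p=1 u=1 clk=1 q=0
  Δ1: clk:1→0
  (1Δ to stable)
t=12 Δ0: r=1 p=1 u=1 clk=0 q=0
  Δ1: clk:0→1
  Δ2: q:0→1
  Δ3: u:1→0
  (3Δ to stable)
t=13 Δ0: r=1 p=1 u=0 clk=1 q=1
  Δ1: clk:1→0
  (1Δ to stable)
t=14 Δ0: r=1 p=1 u=0 clk=0 q=1
  Δ1: clk:0→1
  Δ2: p:1→0, q:1→0
  Δ3: r:1→0
  (3Δ to stable)
t=15 Δ0: r=0 p=0 u=0 clk=1 q=0
  Δ1: clk:1→0
  (1Δ to stable)
t=16 Δ0: r=0 p=0 u=0 clk=0 q=0
  Δ1: clk:0→1
  Δ2: p:0→1
  Δ3: r:0→1, u:0→1
  (3Δ to stable)
t=17 Δ0: r=1 p=1 u=1 clk=1 q=0
  Δ1: clk:1→0
  (1Δ to stable)
t=18 Δ0: r=1 p=1 u=1 clk=0 q=0
  Δ1: clk:0→1
  Δ2: q:0→1
  Δ3: u:1→0
  (3Δ to stable)
t=19 Δ0: r=1 p=1 u=0 clk=1 q=1
  Δ1: clk:1→0
  (1Δ to stable)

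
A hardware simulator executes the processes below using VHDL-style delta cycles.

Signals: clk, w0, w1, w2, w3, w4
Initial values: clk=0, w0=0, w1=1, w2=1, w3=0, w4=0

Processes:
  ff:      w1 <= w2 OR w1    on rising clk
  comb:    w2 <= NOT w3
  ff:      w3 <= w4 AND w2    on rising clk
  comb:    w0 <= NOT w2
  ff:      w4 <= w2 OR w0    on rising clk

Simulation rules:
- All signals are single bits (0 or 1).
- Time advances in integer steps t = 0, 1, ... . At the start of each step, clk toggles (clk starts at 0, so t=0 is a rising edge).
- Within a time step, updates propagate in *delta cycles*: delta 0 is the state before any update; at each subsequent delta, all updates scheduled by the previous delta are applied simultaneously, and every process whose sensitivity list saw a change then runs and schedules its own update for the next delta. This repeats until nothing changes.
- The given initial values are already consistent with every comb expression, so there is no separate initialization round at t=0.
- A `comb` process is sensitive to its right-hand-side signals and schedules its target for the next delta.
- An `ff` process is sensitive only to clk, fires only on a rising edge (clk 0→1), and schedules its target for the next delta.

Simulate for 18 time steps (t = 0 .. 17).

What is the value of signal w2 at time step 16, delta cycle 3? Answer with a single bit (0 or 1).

t=0 Δ0: w4=0 w1=1 w0=0 w3=0 clk=0 w2=1
  Δ1: clk:0→1
  Δ2: w4:0→1
  (2Δ to stable)
t=1 Δ0: w4=1 w1=1 w0=0 w3=0 clk=1 w2=1
  Δ1: clk:1→0
  (1Δ to stable)
t=2 Δ0: w4=1 w1=1 w0=0 w3=0 clk=0 w2=1
  Δ1: clk:0→1
  Δ2: w3:0→1
  Δ3: w2:1→0
  Δ4: w0:0→1
  (4Δ to stable)
t=3 Δ0: w4=1 w1=1 w0=1 w3=1 clk=1 w2=0
  Δ1: clk:1→0
  (1Δ to stable)
t=4 Δ0: w4=1 w1=1 w0=1 w3=1 clk=0 w2=0
  Δ1: clk:0→1
  Δ2: w3:1→0
  Δ3: w2:0→1
  Δ4: w0:1→0
  (4Δ to stable)
t=5 Δ0: w4=1 w1=1 w0=0 w3=0 clk=1 w2=1
  Δ1: clk:1→0
  (1Δ to stable)
t=6 Δ0: w4=1 w1=1 w0=0 w3=0 clk=0 w2=1
  Δ1: clk:0→1
  Δ2: w3:0→1
  Δ3: w2:1→0
  Δ4: w0:0→1
  (4Δ to stable)
t=7 Δ0: w4=1 w1=1 w0=1 w3=1 clk=1 w2=0
  Δ1: clk:1→0
  (1Δ to stable)
t=8 Δ0: w4=1 w1=1 w0=1 w3=1 clk=0 w2=0
  Δ1: clk:0→1
  Δ2: w3:1→0
  Δ3: w2:0→1
  Δ4: w0:1→0
  (4Δ to stable)
t=9 Δ0: w4=1 w1=1 w0=0 w3=0 clk=1 w2=1
  Δ1: clk:1→0
  (1Δ to stable)
t=10 Δ0: w4=1 w1=1 w0=0 w3=0 clk=0 w2=1
  Δ1: clk:0→1
  Δ2: w3:0→1
  Δ3: w2:1→0
  Δ4: w0:0→1
  (4Δ to stable)
t=11 Δ0: w4=1 w1=1 w0=1 w3=1 clk=1 w2=0
  Δ1: clk:1→0
  (1Δ to stable)
t=12 Δ0: w4=1 w1=1 w0=1 w3=1 clk=0 w2=0
  Δ1: clk:0→1
  Δ2: w3:1→0
  Δ3: w2:0→1
  Δ4: w0:1→0
  (4Δ to stable)
t=13 Δ0: w4=1 w1=1 w0=0 w3=0 clk=1 w2=1
  Δ1: clk:1→0
  (1Δ to stable)
t=14 Δ0: w4=1 w1=1 w0=0 w3=0 clk=0 w2=1
  Δ1: clk:0→1
  Δ2: w3:0→1
  Δ3: w2:1→0
  Δ4: w0:0→1
  (4Δ to stable)
t=15 Δ0: w4=1 w1=1 w0=1 w3=1 clk=1 w2=0
  Δ1: clk:1→0
  (1Δ to stable)
t=16 Δ0: w4=1 w1=1 w0=1 w3=1 clk=0 w2=0
  Δ1: clk:0→1
  Δ2: w3:1→0
  Δ3: w2:0→1
  Δ4: w0:1→0
  (4Δ to stable)
t=17 Δ0: w4=1 w1=1 w0=0 w3=0 clk=1 w2=1
  Δ1: clk:1→0
  (1Δ to stable)

1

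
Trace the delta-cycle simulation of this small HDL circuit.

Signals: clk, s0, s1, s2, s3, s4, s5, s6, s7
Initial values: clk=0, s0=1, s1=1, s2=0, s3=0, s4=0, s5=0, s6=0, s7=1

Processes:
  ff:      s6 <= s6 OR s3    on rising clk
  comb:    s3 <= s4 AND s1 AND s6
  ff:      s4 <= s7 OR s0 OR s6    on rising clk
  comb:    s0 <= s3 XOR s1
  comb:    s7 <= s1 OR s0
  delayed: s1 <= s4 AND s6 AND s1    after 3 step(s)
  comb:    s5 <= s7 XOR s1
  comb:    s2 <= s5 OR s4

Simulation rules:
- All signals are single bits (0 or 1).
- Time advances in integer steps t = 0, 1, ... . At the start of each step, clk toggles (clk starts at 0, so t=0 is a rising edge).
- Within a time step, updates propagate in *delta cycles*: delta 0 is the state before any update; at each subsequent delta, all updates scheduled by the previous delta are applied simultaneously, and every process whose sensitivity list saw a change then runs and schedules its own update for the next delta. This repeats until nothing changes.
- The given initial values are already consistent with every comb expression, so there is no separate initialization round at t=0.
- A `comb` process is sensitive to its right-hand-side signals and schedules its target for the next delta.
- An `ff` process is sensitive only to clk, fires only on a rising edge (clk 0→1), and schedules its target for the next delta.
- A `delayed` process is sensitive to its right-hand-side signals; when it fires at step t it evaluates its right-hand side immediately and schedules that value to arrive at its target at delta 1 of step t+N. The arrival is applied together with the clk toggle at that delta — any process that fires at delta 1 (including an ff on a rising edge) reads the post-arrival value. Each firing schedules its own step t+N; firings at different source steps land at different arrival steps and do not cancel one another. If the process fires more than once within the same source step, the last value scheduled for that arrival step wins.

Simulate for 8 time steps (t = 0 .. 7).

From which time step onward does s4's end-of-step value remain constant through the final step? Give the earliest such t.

4

t0.Δ0 s7=1 clk=0 s5=0 s3=0 s6=0 s0=1 s2=0 s1=1 s4=0
t0.Δ1 s7=1 clk=1 s5=0 s3=0 s6=0 s0=1 s2=0 s1=1 s4=0
t0.Δ2 s7=1 clk=1 s5=0 s3=0 s6=0 s0=1 s2=0 s1=1 s4=1
t0.Δ3 s7=1 clk=1 s5=0 s3=0 s6=0 s0=1 s2=1 s1=1 s4=1
t1.Δ0 s7=1 clk=1 s5=0 s3=0 s6=0 s0=1 s2=1 s1=1 s4=1
t1.Δ1 s7=1 clk=0 s5=0 s3=0 s6=0 s0=1 s2=1 s1=1 s4=1
t2.Δ0 s7=1 clk=0 s5=0 s3=0 s6=0 s0=1 s2=1 s1=1 s4=1
t2.Δ1 s7=1 clk=1 s5=0 s3=0 s6=0 s0=1 s2=1 s1=1 s4=1
t3.Δ0 s7=1 clk=1 s5=0 s3=0 s6=0 s0=1 s2=1 s1=1 s4=1
t3.Δ1 s7=1 clk=0 s5=0 s3=0 s6=0 s0=1 s2=1 s1=0 s4=1
t3.Δ2 s7=1 clk=0 s5=1 s3=0 s6=0 s0=0 s2=1 s1=0 s4=1
t3.Δ3 s7=0 clk=0 s5=1 s3=0 s6=0 s0=0 s2=1 s1=0 s4=1
t3.Δ4 s7=0 clk=0 s5=0 s3=0 s6=0 s0=0 s2=1 s1=0 s4=1
t4.Δ0 s7=0 clk=0 s5=0 s3=0 s6=0 s0=0 s2=1 s1=0 s4=1
t4.Δ1 s7=0 clk=1 s5=0 s3=0 s6=0 s0=0 s2=1 s1=0 s4=1
t4.Δ2 s7=0 clk=1 s5=0 s3=0 s6=0 s0=0 s2=1 s1=0 s4=0
t4.Δ3 s7=0 clk=1 s5=0 s3=0 s6=0 s0=0 s2=0 s1=0 s4=0
t5.Δ0 s7=0 clk=1 s5=0 s3=0 s6=0 s0=0 s2=0 s1=0 s4=0
t5.Δ1 s7=0 clk=0 s5=0 s3=0 s6=0 s0=0 s2=0 s1=0 s4=0
t6.Δ0 s7=0 clk=0 s5=0 s3=0 s6=0 s0=0 s2=0 s1=0 s4=0
t6.Δ1 s7=0 clk=1 s5=0 s3=0 s6=0 s0=0 s2=0 s1=0 s4=0
t7.Δ0 s7=0 clk=1 s5=0 s3=0 s6=0 s0=0 s2=0 s1=0 s4=0
t7.Δ1 s7=0 clk=0 s5=0 s3=0 s6=0 s0=0 s2=0 s1=0 s4=0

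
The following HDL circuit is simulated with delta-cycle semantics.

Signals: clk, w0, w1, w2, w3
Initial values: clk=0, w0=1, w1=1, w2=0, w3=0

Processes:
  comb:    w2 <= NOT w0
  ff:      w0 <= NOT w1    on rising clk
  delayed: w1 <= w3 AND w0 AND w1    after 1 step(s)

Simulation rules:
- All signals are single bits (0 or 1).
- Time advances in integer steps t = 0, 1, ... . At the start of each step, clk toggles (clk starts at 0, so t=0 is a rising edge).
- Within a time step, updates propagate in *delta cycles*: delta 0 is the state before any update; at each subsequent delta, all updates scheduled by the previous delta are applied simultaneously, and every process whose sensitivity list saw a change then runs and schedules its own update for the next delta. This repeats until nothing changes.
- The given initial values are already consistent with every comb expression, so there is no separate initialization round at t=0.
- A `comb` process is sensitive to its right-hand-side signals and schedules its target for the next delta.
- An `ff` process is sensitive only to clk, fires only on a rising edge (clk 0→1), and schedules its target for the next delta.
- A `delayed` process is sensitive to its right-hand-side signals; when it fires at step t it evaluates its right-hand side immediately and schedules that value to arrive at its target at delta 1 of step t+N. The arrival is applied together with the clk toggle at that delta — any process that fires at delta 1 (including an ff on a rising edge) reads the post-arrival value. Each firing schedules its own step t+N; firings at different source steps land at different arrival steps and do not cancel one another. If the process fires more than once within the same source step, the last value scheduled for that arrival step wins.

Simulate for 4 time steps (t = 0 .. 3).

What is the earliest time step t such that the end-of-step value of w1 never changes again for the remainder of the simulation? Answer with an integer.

1

[bits: w1,w2,w3,clk,w0]
t=0: Δ0=10001 Δ1=10011 Δ2=10010 Δ3=11010 | 3Δ
t=1: Δ0=11010 Δ1=01000 | 1Δ
t=2: Δ0=01000 Δ1=01010 Δ2=01011 Δ3=00011 | 3Δ
t=3: Δ0=00011 Δ1=00001 | 1Δ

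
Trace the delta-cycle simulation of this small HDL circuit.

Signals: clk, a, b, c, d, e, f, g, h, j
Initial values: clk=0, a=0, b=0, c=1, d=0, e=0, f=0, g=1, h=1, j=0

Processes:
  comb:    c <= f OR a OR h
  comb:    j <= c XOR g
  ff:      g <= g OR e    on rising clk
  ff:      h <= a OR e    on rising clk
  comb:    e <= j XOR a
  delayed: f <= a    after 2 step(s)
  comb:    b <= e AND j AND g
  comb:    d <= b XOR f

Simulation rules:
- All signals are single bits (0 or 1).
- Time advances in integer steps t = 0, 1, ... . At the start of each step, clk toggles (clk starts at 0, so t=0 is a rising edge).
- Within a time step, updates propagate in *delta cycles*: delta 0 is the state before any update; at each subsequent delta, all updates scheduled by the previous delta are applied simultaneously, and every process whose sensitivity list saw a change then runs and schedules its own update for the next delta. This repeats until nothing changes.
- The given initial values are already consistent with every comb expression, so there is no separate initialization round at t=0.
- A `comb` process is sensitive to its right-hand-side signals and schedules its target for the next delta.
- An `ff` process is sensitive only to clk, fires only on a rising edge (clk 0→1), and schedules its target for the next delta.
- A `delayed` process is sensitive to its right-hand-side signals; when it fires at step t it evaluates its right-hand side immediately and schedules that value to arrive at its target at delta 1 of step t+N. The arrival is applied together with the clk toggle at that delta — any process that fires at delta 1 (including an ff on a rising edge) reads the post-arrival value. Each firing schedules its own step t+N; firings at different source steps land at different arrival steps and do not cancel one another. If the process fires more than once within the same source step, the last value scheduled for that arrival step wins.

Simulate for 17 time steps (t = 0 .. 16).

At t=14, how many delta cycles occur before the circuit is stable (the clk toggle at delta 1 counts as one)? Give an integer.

6

t=0 Δ0: b=0 e=0 d=0 j=0 f=0 a=0 h=1 c=1 clk=0 g=1
  Δ1: clk:0→1
  Δ2: h:1→0
  Δ3: c:1→0
  Δ4: j:0→1
  Δ5: e:0→1
  Δ6: b:0→1
  Δ7: d:0→1
  (7Δ to stable)
t=1 Δ0: b=1 e=1 d=1 j=1 f=0 a=0 h=0 c=0 clk=1 g=1
  Δ1: clk:1→0
  (1Δ to stable)
t=2 Δ0: b=1 e=1 d=1 j=1 f=0 a=0 h=0 c=0 clk=0 g=1
  Δ1: clk:0→1
  Δ2: h:0→1
  Δ3: c:0→1
  Δ4: j:1→0
  Δ5: b:1→0, e:1→0
  Δ6: d:1→0
  (6Δ to stable)
t=3 Δ0: b=0 e=0 d=0 j=0 f=0 a=0 h=1 c=1 clk=1 g=1
  Δ1: clk:1→0
  (1Δ to stable)
t=4 Δ0: b=0 e=0 d=0 j=0 f=0 a=0 h=1 c=1 clk=0 g=1
  Δ1: clk:0→1
  Δ2: h:1→0
  Δ3: c:1→0
  Δ4: j:0→1
  Δ5: e:0→1
  Δ6: b:0→1
  Δ7: d:0→1
  (7Δ to stable)
t=5 Δ0: b=1 e=1 d=1 j=1 f=0 a=0 h=0 c=0 clk=1 g=1
  Δ1: clk:1→0
  (1Δ to stable)
t=6 Δ0: b=1 e=1 d=1 j=1 f=0 a=0 h=0 c=0 clk=0 g=1
  Δ1: clk:0→1
  Δ2: h:0→1
  Δ3: c:0→1
  Δ4: j:1→0
  Δ5: b:1→0, e:1→0
  Δ6: d:1→0
  (6Δ to stable)
t=7 Δ0: b=0 e=0 d=0 j=0 f=0 a=0 h=1 c=1 clk=1 g=1
  Δ1: clk:1→0
  (1Δ to stable)
t=8 Δ0: b=0 e=0 d=0 j=0 f=0 a=0 h=1 c=1 clk=0 g=1
  Δ1: clk:0→1
  Δ2: h:1→0
  Δ3: c:1→0
  Δ4: j:0→1
  Δ5: e:0→1
  Δ6: b:0→1
  Δ7: d:0→1
  (7Δ to stable)
t=9 Δ0: b=1 e=1 d=1 j=1 f=0 a=0 h=0 c=0 clk=1 g=1
  Δ1: clk:1→0
  (1Δ to stable)
t=10 Δ0: b=1 e=1 d=1 j=1 f=0 a=0 h=0 c=0 clk=0 g=1
  Δ1: clk:0→1
  Δ2: h:0→1
  Δ3: c:0→1
  Δ4: j:1→0
  Δ5: b:1→0, e:1→0
  Δ6: d:1→0
  (6Δ to stable)
t=11 Δ0: b=0 e=0 d=0 j=0 f=0 a=0 h=1 c=1 clk=1 g=1
  Δ1: clk:1→0
  (1Δ to stable)
t=12 Δ0: b=0 e=0 d=0 j=0 f=0 a=0 h=1 c=1 clk=0 g=1
  Δ1: clk:0→1
  Δ2: h:1→0
  Δ3: c:1→0
  Δ4: j:0→1
  Δ5: e:0→1
  Δ6: b:0→1
  Δ7: d:0→1
  (7Δ to stable)
t=13 Δ0: b=1 e=1 d=1 j=1 f=0 a=0 h=0 c=0 clk=1 g=1
  Δ1: clk:1→0
  (1Δ to stable)
t=14 Δ0: b=1 e=1 d=1 j=1 f=0 a=0 h=0 c=0 clk=0 g=1
  Δ1: clk:0→1
  Δ2: h:0→1
  Δ3: c:0→1
  Δ4: j:1→0
  Δ5: b:1→0, e:1→0
  Δ6: d:1→0
  (6Δ to stable)
t=15 Δ0: b=0 e=0 d=0 j=0 f=0 a=0 h=1 c=1 clk=1 g=1
  Δ1: clk:1→0
  (1Δ to stable)
t=16 Δ0: b=0 e=0 d=0 j=0 f=0 a=0 h=1 c=1 clk=0 g=1
  Δ1: clk:0→1
  Δ2: h:1→0
  Δ3: c:1→0
  Δ4: j:0→1
  Δ5: e:0→1
  Δ6: b:0→1
  Δ7: d:0→1
  (7Δ to stable)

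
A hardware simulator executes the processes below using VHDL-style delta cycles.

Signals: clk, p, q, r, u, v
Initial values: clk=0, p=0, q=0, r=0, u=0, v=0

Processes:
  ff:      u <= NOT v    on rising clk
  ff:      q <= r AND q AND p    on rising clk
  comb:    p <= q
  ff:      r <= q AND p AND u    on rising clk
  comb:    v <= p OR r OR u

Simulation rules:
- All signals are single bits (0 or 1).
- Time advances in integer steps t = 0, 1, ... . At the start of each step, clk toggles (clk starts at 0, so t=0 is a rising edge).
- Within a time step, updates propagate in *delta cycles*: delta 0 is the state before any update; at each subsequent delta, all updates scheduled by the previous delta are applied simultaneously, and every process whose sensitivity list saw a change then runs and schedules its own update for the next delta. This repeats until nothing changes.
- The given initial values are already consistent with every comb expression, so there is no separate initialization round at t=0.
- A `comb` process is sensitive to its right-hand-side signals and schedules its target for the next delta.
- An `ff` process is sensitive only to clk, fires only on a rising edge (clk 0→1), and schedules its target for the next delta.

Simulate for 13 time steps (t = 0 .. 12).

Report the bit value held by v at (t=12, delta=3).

1

[bits: r,p,v,clk,q,u]
t=0: Δ0=000000 Δ1=000100 Δ2=000101 Δ3=001101 | 3Δ
t=1: Δ0=001101 Δ1=001001 | 1Δ
t=2: Δ0=001001 Δ1=001101 Δ2=001100 Δ3=000100 | 3Δ
t=3: Δ0=000100 Δ1=000000 | 1Δ
t=4: Δ0=000000 Δ1=000100 Δ2=000101 Δ3=001101 | 3Δ
t=5: Δ0=001101 Δ1=001001 | 1Δ
t=6: Δ0=001001 Δ1=001101 Δ2=001100 Δ3=000100 | 3Δ
t=7: Δ0=000100 Δ1=000000 | 1Δ
t=8: Δ0=000000 Δ1=000100 Δ2=000101 Δ3=001101 | 3Δ
t=9: Δ0=001101 Δ1=001001 | 1Δ
t=10: Δ0=001001 Δ1=001101 Δ2=001100 Δ3=000100 | 3Δ
t=11: Δ0=000100 Δ1=000000 | 1Δ
t=12: Δ0=000000 Δ1=000100 Δ2=000101 Δ3=001101 | 3Δ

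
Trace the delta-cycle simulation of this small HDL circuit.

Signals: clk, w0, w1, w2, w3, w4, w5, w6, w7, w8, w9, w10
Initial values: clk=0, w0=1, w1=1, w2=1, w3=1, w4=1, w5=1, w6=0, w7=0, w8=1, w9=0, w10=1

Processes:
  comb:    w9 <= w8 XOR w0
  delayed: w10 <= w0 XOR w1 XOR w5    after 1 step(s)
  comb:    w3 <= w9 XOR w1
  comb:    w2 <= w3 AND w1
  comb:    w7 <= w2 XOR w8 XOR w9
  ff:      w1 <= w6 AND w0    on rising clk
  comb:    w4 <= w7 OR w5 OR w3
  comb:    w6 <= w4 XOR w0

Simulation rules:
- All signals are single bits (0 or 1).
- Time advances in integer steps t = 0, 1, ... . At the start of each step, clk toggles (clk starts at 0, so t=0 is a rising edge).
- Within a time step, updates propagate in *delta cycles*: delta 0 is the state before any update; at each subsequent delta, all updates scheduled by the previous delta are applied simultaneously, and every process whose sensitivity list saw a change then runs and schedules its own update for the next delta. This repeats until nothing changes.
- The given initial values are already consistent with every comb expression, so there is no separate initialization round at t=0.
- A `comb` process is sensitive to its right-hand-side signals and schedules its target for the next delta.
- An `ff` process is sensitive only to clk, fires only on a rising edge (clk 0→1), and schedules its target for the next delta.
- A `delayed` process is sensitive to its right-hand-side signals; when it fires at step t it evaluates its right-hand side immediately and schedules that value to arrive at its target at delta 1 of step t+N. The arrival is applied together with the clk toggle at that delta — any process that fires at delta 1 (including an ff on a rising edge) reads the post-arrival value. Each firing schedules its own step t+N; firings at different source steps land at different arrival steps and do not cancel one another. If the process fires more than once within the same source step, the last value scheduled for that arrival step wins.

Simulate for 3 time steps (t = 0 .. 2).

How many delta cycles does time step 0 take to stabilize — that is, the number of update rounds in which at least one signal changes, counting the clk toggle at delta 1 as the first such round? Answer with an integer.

t0.Δ0 w6=0 w8=1 w0=1 w5=1 w3=1 w2=1 w10=1 w1=1 w4=1 w9=0 w7=0 clk=0
t0.Δ1 w6=0 w8=1 w0=1 w5=1 w3=1 w2=1 w10=1 w1=1 w4=1 w9=0 w7=0 clk=1
t0.Δ2 w6=0 w8=1 w0=1 w5=1 w3=1 w2=1 w10=1 w1=0 w4=1 w9=0 w7=0 clk=1
t0.Δ3 w6=0 w8=1 w0=1 w5=1 w3=0 w2=0 w10=1 w1=0 w4=1 w9=0 w7=0 clk=1
t0.Δ4 w6=0 w8=1 w0=1 w5=1 w3=0 w2=0 w10=1 w1=0 w4=1 w9=0 w7=1 clk=1
t1.Δ0 w6=0 w8=1 w0=1 w5=1 w3=0 w2=0 w10=1 w1=0 w4=1 w9=0 w7=1 clk=1
t1.Δ1 w6=0 w8=1 w0=1 w5=1 w3=0 w2=0 w10=0 w1=0 w4=1 w9=0 w7=1 clk=0
t2.Δ0 w6=0 w8=1 w0=1 w5=1 w3=0 w2=0 w10=0 w1=0 w4=1 w9=0 w7=1 clk=0
t2.Δ1 w6=0 w8=1 w0=1 w5=1 w3=0 w2=0 w10=0 w1=0 w4=1 w9=0 w7=1 clk=1

4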